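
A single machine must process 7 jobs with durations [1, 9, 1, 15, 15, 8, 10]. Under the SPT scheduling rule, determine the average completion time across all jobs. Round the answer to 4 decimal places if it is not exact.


Sort jobs by processing time (SPT order): [1, 1, 8, 9, 10, 15, 15]
Compute completion times sequentially:
  Job 1: processing = 1, completes at 1
  Job 2: processing = 1, completes at 2
  Job 3: processing = 8, completes at 10
  Job 4: processing = 9, completes at 19
  Job 5: processing = 10, completes at 29
  Job 6: processing = 15, completes at 44
  Job 7: processing = 15, completes at 59
Sum of completion times = 164
Average completion time = 164/7 = 23.4286

23.4286


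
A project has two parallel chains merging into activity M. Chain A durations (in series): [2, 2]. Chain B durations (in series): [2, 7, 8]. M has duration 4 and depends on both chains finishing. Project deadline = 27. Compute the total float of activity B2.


Forward pass: ES(B2) = sum of predecessors on chain B = 2
EF = ES + duration = 2 + 7 = 9
Backward pass: LF(M) = deadline = 27; LS(M) = 27 - 4 = 23
LF(B2) = LS(M) - sum(successors on chain B) = 23 - 8 = 15
LS = LF - duration = 15 - 7 = 8
Total float = LS - ES = 8 - 2 = 6

6


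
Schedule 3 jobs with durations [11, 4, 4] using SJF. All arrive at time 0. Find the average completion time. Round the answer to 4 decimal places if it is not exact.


SJF order (ascending): [4, 4, 11]
Completion times:
  Job 1: burst=4, C=4
  Job 2: burst=4, C=8
  Job 3: burst=11, C=19
Average completion = 31/3 = 10.3333

10.3333


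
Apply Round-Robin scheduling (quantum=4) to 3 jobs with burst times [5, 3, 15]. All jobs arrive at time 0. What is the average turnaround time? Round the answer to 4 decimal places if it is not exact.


Time quantum = 4
Execution trace:
  J1 runs 4 units, time = 4
  J2 runs 3 units, time = 7
  J3 runs 4 units, time = 11
  J1 runs 1 units, time = 12
  J3 runs 4 units, time = 16
  J3 runs 4 units, time = 20
  J3 runs 3 units, time = 23
Finish times: [12, 7, 23]
Average turnaround = 42/3 = 14.0

14.0


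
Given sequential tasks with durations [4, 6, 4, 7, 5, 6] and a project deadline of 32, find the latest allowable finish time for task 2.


LF(activity 2) = deadline - sum of successor durations
Successors: activities 3 through 6 with durations [4, 7, 5, 6]
Sum of successor durations = 22
LF = 32 - 22 = 10

10


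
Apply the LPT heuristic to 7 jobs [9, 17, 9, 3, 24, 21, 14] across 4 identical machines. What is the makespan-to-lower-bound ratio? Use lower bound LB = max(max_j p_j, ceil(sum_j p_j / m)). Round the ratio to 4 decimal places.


LPT order: [24, 21, 17, 14, 9, 9, 3]
Machine loads after assignment: [24, 24, 26, 23]
LPT makespan = 26
Lower bound = max(max_job, ceil(total/4)) = max(24, 25) = 25
Ratio = 26 / 25 = 1.04

1.04


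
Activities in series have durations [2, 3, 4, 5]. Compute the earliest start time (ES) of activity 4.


Activity 4 starts after activities 1 through 3 complete.
Predecessor durations: [2, 3, 4]
ES = 2 + 3 + 4 = 9

9


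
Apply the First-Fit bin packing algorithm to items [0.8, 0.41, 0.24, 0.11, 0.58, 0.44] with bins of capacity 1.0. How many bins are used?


Place items sequentially using First-Fit:
  Item 0.8 -> new Bin 1
  Item 0.41 -> new Bin 2
  Item 0.24 -> Bin 2 (now 0.65)
  Item 0.11 -> Bin 1 (now 0.91)
  Item 0.58 -> new Bin 3
  Item 0.44 -> new Bin 4
Total bins used = 4

4


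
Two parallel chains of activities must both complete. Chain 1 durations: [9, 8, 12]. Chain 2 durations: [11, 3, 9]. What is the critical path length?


Path A total = 9 + 8 + 12 = 29
Path B total = 11 + 3 + 9 = 23
Critical path = longest path = max(29, 23) = 29

29


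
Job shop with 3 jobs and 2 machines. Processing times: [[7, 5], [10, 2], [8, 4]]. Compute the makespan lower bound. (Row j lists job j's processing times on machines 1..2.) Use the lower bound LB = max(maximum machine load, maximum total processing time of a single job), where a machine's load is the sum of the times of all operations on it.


Machine loads:
  Machine 1: 7 + 10 + 8 = 25
  Machine 2: 5 + 2 + 4 = 11
Max machine load = 25
Job totals:
  Job 1: 12
  Job 2: 12
  Job 3: 12
Max job total = 12
Lower bound = max(25, 12) = 25

25


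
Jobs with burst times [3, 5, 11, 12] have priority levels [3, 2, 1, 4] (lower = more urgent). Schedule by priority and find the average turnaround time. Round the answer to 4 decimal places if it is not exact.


Sort by priority (ascending = highest first):
Order: [(1, 11), (2, 5), (3, 3), (4, 12)]
Completion times:
  Priority 1, burst=11, C=11
  Priority 2, burst=5, C=16
  Priority 3, burst=3, C=19
  Priority 4, burst=12, C=31
Average turnaround = 77/4 = 19.25

19.25


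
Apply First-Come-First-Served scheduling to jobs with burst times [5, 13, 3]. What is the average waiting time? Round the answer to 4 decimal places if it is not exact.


FCFS order (as given): [5, 13, 3]
Waiting times:
  Job 1: wait = 0
  Job 2: wait = 5
  Job 3: wait = 18
Sum of waiting times = 23
Average waiting time = 23/3 = 7.6667

7.6667


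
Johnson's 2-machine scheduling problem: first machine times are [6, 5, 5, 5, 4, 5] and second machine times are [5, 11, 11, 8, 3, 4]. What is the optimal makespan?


Apply Johnson's rule:
  Group 1 (a <= b): [(2, 5, 11), (3, 5, 11), (4, 5, 8)]
  Group 2 (a > b): [(1, 6, 5), (6, 5, 4), (5, 4, 3)]
Optimal job order: [2, 3, 4, 1, 6, 5]
Schedule:
  Job 2: M1 done at 5, M2 done at 16
  Job 3: M1 done at 10, M2 done at 27
  Job 4: M1 done at 15, M2 done at 35
  Job 1: M1 done at 21, M2 done at 40
  Job 6: M1 done at 26, M2 done at 44
  Job 5: M1 done at 30, M2 done at 47
Makespan = 47

47


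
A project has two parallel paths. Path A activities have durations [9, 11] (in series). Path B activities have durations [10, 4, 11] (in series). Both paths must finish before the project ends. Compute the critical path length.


Path A total = 9 + 11 = 20
Path B total = 10 + 4 + 11 = 25
Critical path = longest path = max(20, 25) = 25

25


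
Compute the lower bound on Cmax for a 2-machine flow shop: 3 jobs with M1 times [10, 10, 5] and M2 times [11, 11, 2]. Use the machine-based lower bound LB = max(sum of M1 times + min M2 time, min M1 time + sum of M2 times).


LB1 = sum(M1 times) + min(M2 times) = 25 + 2 = 27
LB2 = min(M1 times) + sum(M2 times) = 5 + 24 = 29
Lower bound = max(LB1, LB2) = max(27, 29) = 29

29


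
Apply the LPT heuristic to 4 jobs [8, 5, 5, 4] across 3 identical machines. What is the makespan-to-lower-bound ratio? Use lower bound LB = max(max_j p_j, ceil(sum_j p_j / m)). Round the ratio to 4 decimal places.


LPT order: [8, 5, 5, 4]
Machine loads after assignment: [8, 9, 5]
LPT makespan = 9
Lower bound = max(max_job, ceil(total/3)) = max(8, 8) = 8
Ratio = 9 / 8 = 1.125

1.125


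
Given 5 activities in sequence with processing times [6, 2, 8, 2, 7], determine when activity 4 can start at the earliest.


Activity 4 starts after activities 1 through 3 complete.
Predecessor durations: [6, 2, 8]
ES = 6 + 2 + 8 = 16

16


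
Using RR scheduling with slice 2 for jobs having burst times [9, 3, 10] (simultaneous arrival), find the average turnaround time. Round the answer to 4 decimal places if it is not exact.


Time quantum = 2
Execution trace:
  J1 runs 2 units, time = 2
  J2 runs 2 units, time = 4
  J3 runs 2 units, time = 6
  J1 runs 2 units, time = 8
  J2 runs 1 units, time = 9
  J3 runs 2 units, time = 11
  J1 runs 2 units, time = 13
  J3 runs 2 units, time = 15
  J1 runs 2 units, time = 17
  J3 runs 2 units, time = 19
  J1 runs 1 units, time = 20
  J3 runs 2 units, time = 22
Finish times: [20, 9, 22]
Average turnaround = 51/3 = 17.0

17.0


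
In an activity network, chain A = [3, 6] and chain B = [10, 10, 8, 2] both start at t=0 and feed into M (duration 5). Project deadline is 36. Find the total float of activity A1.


Forward pass: ES(A1) = sum of predecessors on chain A = 0
EF = ES + duration = 0 + 3 = 3
Backward pass: LF(M) = deadline = 36; LS(M) = 36 - 5 = 31
LF(A1) = LS(M) - sum(successors on chain A) = 31 - 6 = 25
LS = LF - duration = 25 - 3 = 22
Total float = LS - ES = 22 - 0 = 22

22


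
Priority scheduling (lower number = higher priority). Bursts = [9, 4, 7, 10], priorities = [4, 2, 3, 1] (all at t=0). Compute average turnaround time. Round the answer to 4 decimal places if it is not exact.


Sort by priority (ascending = highest first):
Order: [(1, 10), (2, 4), (3, 7), (4, 9)]
Completion times:
  Priority 1, burst=10, C=10
  Priority 2, burst=4, C=14
  Priority 3, burst=7, C=21
  Priority 4, burst=9, C=30
Average turnaround = 75/4 = 18.75

18.75


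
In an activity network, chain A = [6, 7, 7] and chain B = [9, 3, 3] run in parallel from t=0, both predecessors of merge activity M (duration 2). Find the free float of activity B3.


ES(B3) = sum of predecessors on chain B = 12
EF(B3) = ES + duration = 12 + 3 = 15
Successor of B3 is M. ES(M) = max(sum(A), sum(B)) = max(20, 15) = 20
Free float = ES(successor) - EF(current) = 20 - 15 = 5

5


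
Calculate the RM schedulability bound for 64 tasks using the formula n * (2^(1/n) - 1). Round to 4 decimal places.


Compute 2^(1/64) = 1.0108892861
Subtract 1: 1.0108892861 - 1 = 0.0108892861
Multiply by n: 64 * 0.0108892861 = 0.6969143104
Round to 4 dp: 0.6969

0.6969


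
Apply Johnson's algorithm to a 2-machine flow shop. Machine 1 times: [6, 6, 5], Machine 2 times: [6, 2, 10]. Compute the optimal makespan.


Apply Johnson's rule:
  Group 1 (a <= b): [(3, 5, 10), (1, 6, 6)]
  Group 2 (a > b): [(2, 6, 2)]
Optimal job order: [3, 1, 2]
Schedule:
  Job 3: M1 done at 5, M2 done at 15
  Job 1: M1 done at 11, M2 done at 21
  Job 2: M1 done at 17, M2 done at 23
Makespan = 23

23


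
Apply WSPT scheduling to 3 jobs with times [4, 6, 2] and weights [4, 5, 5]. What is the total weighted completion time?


Compute p/w ratios and sort ascending (WSPT): [(2, 5), (4, 4), (6, 5)]
Compute weighted completion times:
  Job (p=2,w=5): C=2, w*C=5*2=10
  Job (p=4,w=4): C=6, w*C=4*6=24
  Job (p=6,w=5): C=12, w*C=5*12=60
Total weighted completion time = 94

94


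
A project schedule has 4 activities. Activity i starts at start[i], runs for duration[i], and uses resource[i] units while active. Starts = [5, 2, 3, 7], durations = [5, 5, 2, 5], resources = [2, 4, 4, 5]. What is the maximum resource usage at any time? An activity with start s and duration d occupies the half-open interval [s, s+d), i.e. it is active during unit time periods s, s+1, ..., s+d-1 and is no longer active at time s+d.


Each activity i is active on [start_i, start_i + duration_i).
Compute total resource usage per time slot:
  t=0: active resources = [], total = 0
  t=1: active resources = [], total = 0
  t=2: active resources = [4], total = 4
  t=3: active resources = [4, 4], total = 8
  t=4: active resources = [4, 4], total = 8
  t=5: active resources = [2, 4], total = 6
  t=6: active resources = [2, 4], total = 6
  t=7: active resources = [2, 5], total = 7
  t=8: active resources = [2, 5], total = 7
  t=9: active resources = [2, 5], total = 7
  t=10: active resources = [5], total = 5
  t=11: active resources = [5], total = 5
Peak resource demand = 8

8


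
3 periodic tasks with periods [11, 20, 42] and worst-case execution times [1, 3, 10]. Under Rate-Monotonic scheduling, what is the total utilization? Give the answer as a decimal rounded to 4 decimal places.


Compute individual utilizations (exact fractions):
  Task 1: C/T = 1/11 (approx. 0.0909)
  Task 2: C/T = 3/20 (approx. 0.15)
  Task 3: C/T = 10/42 = 5/21 (approx. 0.2381)
Total utilization U = 1/11 + 3/20 + 5/21 = 2213/4620
Rounded to 4 decimal places: U = 0.4790
RM (Liu & Layland) bound for 3 tasks = 0.779763; compare with U = 2213/4620 (approx. 0.479004)
U <= bound, so schedulable by RM sufficient condition.

0.4790


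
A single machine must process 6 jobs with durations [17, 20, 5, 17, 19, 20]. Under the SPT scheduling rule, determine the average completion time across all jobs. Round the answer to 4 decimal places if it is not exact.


Sort jobs by processing time (SPT order): [5, 17, 17, 19, 20, 20]
Compute completion times sequentially:
  Job 1: processing = 5, completes at 5
  Job 2: processing = 17, completes at 22
  Job 3: processing = 17, completes at 39
  Job 4: processing = 19, completes at 58
  Job 5: processing = 20, completes at 78
  Job 6: processing = 20, completes at 98
Sum of completion times = 300
Average completion time = 300/6 = 50.0

50.0


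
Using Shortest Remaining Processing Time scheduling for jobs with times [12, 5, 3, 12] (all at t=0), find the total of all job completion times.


Since all jobs arrive at t=0, SRPT equals SPT ordering.
SPT order: [3, 5, 12, 12]
Completion times:
  Job 1: p=3, C=3
  Job 2: p=5, C=8
  Job 3: p=12, C=20
  Job 4: p=12, C=32
Total completion time = 3 + 8 + 20 + 32 = 63

63


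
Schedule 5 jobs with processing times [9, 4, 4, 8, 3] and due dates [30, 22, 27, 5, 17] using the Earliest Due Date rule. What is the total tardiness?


Sort by due date (EDD order): [(8, 5), (3, 17), (4, 22), (4, 27), (9, 30)]
Compute completion times and tardiness:
  Job 1: p=8, d=5, C=8, tardiness=max(0,8-5)=3
  Job 2: p=3, d=17, C=11, tardiness=max(0,11-17)=0
  Job 3: p=4, d=22, C=15, tardiness=max(0,15-22)=0
  Job 4: p=4, d=27, C=19, tardiness=max(0,19-27)=0
  Job 5: p=9, d=30, C=28, tardiness=max(0,28-30)=0
Total tardiness = 3

3


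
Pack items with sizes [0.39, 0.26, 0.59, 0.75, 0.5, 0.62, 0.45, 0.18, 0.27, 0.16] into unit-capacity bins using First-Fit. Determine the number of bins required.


Place items sequentially using First-Fit:
  Item 0.39 -> new Bin 1
  Item 0.26 -> Bin 1 (now 0.65)
  Item 0.59 -> new Bin 2
  Item 0.75 -> new Bin 3
  Item 0.5 -> new Bin 4
  Item 0.62 -> new Bin 5
  Item 0.45 -> Bin 4 (now 0.95)
  Item 0.18 -> Bin 1 (now 0.83)
  Item 0.27 -> Bin 2 (now 0.86)
  Item 0.16 -> Bin 1 (now 0.99)
Total bins used = 5

5


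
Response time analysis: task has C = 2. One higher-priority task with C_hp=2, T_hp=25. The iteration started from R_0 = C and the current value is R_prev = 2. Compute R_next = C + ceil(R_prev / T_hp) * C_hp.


R_next = C + ceil(R_prev / T_hp) * C_hp
ceil(2 / 25) = ceil(0.08) = 1
Interference = 1 * 2 = 2
R_next = 2 + 2 = 4

4


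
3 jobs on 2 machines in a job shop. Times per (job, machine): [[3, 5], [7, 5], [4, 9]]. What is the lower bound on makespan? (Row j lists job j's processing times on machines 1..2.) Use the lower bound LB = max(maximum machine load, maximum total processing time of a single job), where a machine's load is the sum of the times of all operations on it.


Machine loads:
  Machine 1: 3 + 7 + 4 = 14
  Machine 2: 5 + 5 + 9 = 19
Max machine load = 19
Job totals:
  Job 1: 8
  Job 2: 12
  Job 3: 13
Max job total = 13
Lower bound = max(19, 13) = 19

19


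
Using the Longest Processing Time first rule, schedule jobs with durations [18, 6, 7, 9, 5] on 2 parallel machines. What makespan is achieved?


Sort jobs in decreasing order (LPT): [18, 9, 7, 6, 5]
Assign each job to the least loaded machine:
  Machine 1: jobs [18, 5], load = 23
  Machine 2: jobs [9, 7, 6], load = 22
Makespan = max load = 23

23


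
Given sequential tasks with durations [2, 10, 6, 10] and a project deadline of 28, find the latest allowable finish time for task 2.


LF(activity 2) = deadline - sum of successor durations
Successors: activities 3 through 4 with durations [6, 10]
Sum of successor durations = 16
LF = 28 - 16 = 12

12


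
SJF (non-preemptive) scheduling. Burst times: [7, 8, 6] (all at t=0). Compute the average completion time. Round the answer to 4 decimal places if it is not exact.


SJF order (ascending): [6, 7, 8]
Completion times:
  Job 1: burst=6, C=6
  Job 2: burst=7, C=13
  Job 3: burst=8, C=21
Average completion = 40/3 = 13.3333

13.3333


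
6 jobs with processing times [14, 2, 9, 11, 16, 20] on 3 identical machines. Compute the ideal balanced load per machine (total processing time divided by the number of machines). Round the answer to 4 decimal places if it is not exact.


Total processing time = 14 + 2 + 9 + 11 + 16 + 20 = 72
Number of machines = 3
Ideal balanced load = 72 / 3 = 24.0

24.0


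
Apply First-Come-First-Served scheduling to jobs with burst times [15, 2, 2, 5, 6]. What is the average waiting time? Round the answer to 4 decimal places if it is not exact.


FCFS order (as given): [15, 2, 2, 5, 6]
Waiting times:
  Job 1: wait = 0
  Job 2: wait = 15
  Job 3: wait = 17
  Job 4: wait = 19
  Job 5: wait = 24
Sum of waiting times = 75
Average waiting time = 75/5 = 15.0

15.0


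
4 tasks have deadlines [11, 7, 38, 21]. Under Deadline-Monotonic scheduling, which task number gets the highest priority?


Sort tasks by relative deadline (ascending):
  Task 2: deadline = 7
  Task 1: deadline = 11
  Task 4: deadline = 21
  Task 3: deadline = 38
Priority order (highest first): [2, 1, 4, 3]
Highest priority task = 2

2


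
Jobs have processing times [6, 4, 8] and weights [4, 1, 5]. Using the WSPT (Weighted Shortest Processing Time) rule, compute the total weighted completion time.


Compute p/w ratios and sort ascending (WSPT): [(6, 4), (8, 5), (4, 1)]
Compute weighted completion times:
  Job (p=6,w=4): C=6, w*C=4*6=24
  Job (p=8,w=5): C=14, w*C=5*14=70
  Job (p=4,w=1): C=18, w*C=1*18=18
Total weighted completion time = 112

112


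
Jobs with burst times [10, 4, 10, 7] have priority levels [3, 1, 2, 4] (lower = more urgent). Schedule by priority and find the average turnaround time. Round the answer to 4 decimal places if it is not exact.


Sort by priority (ascending = highest first):
Order: [(1, 4), (2, 10), (3, 10), (4, 7)]
Completion times:
  Priority 1, burst=4, C=4
  Priority 2, burst=10, C=14
  Priority 3, burst=10, C=24
  Priority 4, burst=7, C=31
Average turnaround = 73/4 = 18.25

18.25


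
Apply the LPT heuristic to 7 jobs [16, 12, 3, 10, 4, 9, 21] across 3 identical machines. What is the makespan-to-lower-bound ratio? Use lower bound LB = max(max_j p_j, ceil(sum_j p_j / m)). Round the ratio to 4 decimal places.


LPT order: [21, 16, 12, 10, 9, 4, 3]
Machine loads after assignment: [25, 25, 25]
LPT makespan = 25
Lower bound = max(max_job, ceil(total/3)) = max(21, 25) = 25
Ratio = 25 / 25 = 1.0

1.0


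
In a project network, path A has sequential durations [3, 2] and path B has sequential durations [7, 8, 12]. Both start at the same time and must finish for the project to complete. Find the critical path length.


Path A total = 3 + 2 = 5
Path B total = 7 + 8 + 12 = 27
Critical path = longest path = max(5, 27) = 27

27


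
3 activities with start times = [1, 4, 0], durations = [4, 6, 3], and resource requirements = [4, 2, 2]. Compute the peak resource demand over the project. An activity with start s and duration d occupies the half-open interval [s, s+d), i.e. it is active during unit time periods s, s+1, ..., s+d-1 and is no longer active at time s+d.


Each activity i is active on [start_i, start_i + duration_i).
Compute total resource usage per time slot:
  t=0: active resources = [2], total = 2
  t=1: active resources = [4, 2], total = 6
  t=2: active resources = [4, 2], total = 6
  t=3: active resources = [4], total = 4
  t=4: active resources = [4, 2], total = 6
  t=5: active resources = [2], total = 2
  t=6: active resources = [2], total = 2
  t=7: active resources = [2], total = 2
  t=8: active resources = [2], total = 2
  t=9: active resources = [2], total = 2
Peak resource demand = 6

6


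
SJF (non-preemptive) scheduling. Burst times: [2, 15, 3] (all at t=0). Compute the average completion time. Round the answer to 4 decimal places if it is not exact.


SJF order (ascending): [2, 3, 15]
Completion times:
  Job 1: burst=2, C=2
  Job 2: burst=3, C=5
  Job 3: burst=15, C=20
Average completion = 27/3 = 9.0

9.0


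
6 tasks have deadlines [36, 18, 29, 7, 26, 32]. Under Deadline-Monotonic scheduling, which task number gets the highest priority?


Sort tasks by relative deadline (ascending):
  Task 4: deadline = 7
  Task 2: deadline = 18
  Task 5: deadline = 26
  Task 3: deadline = 29
  Task 6: deadline = 32
  Task 1: deadline = 36
Priority order (highest first): [4, 2, 5, 3, 6, 1]
Highest priority task = 4

4


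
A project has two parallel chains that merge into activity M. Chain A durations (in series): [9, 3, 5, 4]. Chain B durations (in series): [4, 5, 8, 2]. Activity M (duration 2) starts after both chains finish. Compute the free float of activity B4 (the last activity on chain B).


ES(B4) = sum of predecessors on chain B = 17
EF(B4) = ES + duration = 17 + 2 = 19
Successor of B4 is M. ES(M) = max(sum(A), sum(B)) = max(21, 19) = 21
Free float = ES(successor) - EF(current) = 21 - 19 = 2

2


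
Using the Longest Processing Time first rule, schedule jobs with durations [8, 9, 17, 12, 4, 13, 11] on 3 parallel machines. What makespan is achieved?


Sort jobs in decreasing order (LPT): [17, 13, 12, 11, 9, 8, 4]
Assign each job to the least loaded machine:
  Machine 1: jobs [17, 8], load = 25
  Machine 2: jobs [13, 9, 4], load = 26
  Machine 3: jobs [12, 11], load = 23
Makespan = max load = 26

26


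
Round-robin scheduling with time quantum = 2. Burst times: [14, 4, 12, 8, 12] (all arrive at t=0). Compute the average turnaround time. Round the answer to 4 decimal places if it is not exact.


Time quantum = 2
Execution trace:
  J1 runs 2 units, time = 2
  J2 runs 2 units, time = 4
  J3 runs 2 units, time = 6
  J4 runs 2 units, time = 8
  J5 runs 2 units, time = 10
  J1 runs 2 units, time = 12
  J2 runs 2 units, time = 14
  J3 runs 2 units, time = 16
  J4 runs 2 units, time = 18
  J5 runs 2 units, time = 20
  J1 runs 2 units, time = 22
  J3 runs 2 units, time = 24
  J4 runs 2 units, time = 26
  J5 runs 2 units, time = 28
  J1 runs 2 units, time = 30
  J3 runs 2 units, time = 32
  J4 runs 2 units, time = 34
  J5 runs 2 units, time = 36
  J1 runs 2 units, time = 38
  J3 runs 2 units, time = 40
  J5 runs 2 units, time = 42
  J1 runs 2 units, time = 44
  J3 runs 2 units, time = 46
  J5 runs 2 units, time = 48
  J1 runs 2 units, time = 50
Finish times: [50, 14, 46, 34, 48]
Average turnaround = 192/5 = 38.4

38.4


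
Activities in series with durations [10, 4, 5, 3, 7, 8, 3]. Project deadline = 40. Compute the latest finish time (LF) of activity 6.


LF(activity 6) = deadline - sum of successor durations
Successors: activities 7 through 7 with durations [3]
Sum of successor durations = 3
LF = 40 - 3 = 37

37


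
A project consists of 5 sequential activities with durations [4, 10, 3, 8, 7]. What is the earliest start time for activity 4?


Activity 4 starts after activities 1 through 3 complete.
Predecessor durations: [4, 10, 3]
ES = 4 + 10 + 3 = 17

17


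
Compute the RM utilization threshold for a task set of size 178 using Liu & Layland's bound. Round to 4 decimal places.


Compute 2^(1/178) = 1.0039016771
Subtract 1: 1.0039016771 - 1 = 0.0039016771
Multiply by n: 178 * 0.0039016771 = 0.6944985238
Round to 4 dp: 0.6945

0.6945


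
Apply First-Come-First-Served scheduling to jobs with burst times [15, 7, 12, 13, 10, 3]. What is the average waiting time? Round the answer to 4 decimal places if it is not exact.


FCFS order (as given): [15, 7, 12, 13, 10, 3]
Waiting times:
  Job 1: wait = 0
  Job 2: wait = 15
  Job 3: wait = 22
  Job 4: wait = 34
  Job 5: wait = 47
  Job 6: wait = 57
Sum of waiting times = 175
Average waiting time = 175/6 = 29.1667

29.1667


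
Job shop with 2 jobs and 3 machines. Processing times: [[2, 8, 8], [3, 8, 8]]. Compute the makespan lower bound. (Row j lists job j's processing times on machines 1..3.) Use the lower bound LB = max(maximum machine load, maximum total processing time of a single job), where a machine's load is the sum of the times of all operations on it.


Machine loads:
  Machine 1: 2 + 3 = 5
  Machine 2: 8 + 8 = 16
  Machine 3: 8 + 8 = 16
Max machine load = 16
Job totals:
  Job 1: 18
  Job 2: 19
Max job total = 19
Lower bound = max(16, 19) = 19

19


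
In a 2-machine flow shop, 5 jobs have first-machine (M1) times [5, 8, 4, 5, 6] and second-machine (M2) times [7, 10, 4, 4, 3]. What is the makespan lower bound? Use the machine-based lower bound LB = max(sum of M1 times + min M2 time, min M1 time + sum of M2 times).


LB1 = sum(M1 times) + min(M2 times) = 28 + 3 = 31
LB2 = min(M1 times) + sum(M2 times) = 4 + 28 = 32
Lower bound = max(LB1, LB2) = max(31, 32) = 32

32


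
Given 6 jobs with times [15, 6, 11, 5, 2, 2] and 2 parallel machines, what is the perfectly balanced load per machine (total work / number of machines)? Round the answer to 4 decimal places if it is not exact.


Total processing time = 15 + 6 + 11 + 5 + 2 + 2 = 41
Number of machines = 2
Ideal balanced load = 41 / 2 = 20.5

20.5


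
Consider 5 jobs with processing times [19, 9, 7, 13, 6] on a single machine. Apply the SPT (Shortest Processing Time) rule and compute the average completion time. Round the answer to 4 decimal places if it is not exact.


Sort jobs by processing time (SPT order): [6, 7, 9, 13, 19]
Compute completion times sequentially:
  Job 1: processing = 6, completes at 6
  Job 2: processing = 7, completes at 13
  Job 3: processing = 9, completes at 22
  Job 4: processing = 13, completes at 35
  Job 5: processing = 19, completes at 54
Sum of completion times = 130
Average completion time = 130/5 = 26.0

26.0


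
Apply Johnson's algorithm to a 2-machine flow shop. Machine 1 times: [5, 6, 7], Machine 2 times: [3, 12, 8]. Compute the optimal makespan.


Apply Johnson's rule:
  Group 1 (a <= b): [(2, 6, 12), (3, 7, 8)]
  Group 2 (a > b): [(1, 5, 3)]
Optimal job order: [2, 3, 1]
Schedule:
  Job 2: M1 done at 6, M2 done at 18
  Job 3: M1 done at 13, M2 done at 26
  Job 1: M1 done at 18, M2 done at 29
Makespan = 29

29


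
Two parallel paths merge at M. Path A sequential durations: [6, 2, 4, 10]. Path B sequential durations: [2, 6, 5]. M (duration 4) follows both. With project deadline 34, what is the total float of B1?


Forward pass: ES(B1) = sum of predecessors on chain B = 0
EF = ES + duration = 0 + 2 = 2
Backward pass: LF(M) = deadline = 34; LS(M) = 34 - 4 = 30
LF(B1) = LS(M) - sum(successors on chain B) = 30 - 11 = 19
LS = LF - duration = 19 - 2 = 17
Total float = LS - ES = 17 - 0 = 17

17


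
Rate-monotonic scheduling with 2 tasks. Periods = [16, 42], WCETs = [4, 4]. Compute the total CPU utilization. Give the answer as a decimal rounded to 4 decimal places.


Compute individual utilizations (exact fractions):
  Task 1: C/T = 4/16 = 1/4 (approx. 0.25)
  Task 2: C/T = 4/42 = 2/21 (approx. 0.0952)
Total utilization U = 1/4 + 2/21 = 29/84
Rounded to 4 decimal places: U = 0.3452
RM (Liu & Layland) bound for 2 tasks = 0.828427; compare with U = 29/84 (approx. 0.345238)
U <= bound, so schedulable by RM sufficient condition.

0.3452


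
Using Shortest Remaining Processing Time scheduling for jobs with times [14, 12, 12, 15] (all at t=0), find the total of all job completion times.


Since all jobs arrive at t=0, SRPT equals SPT ordering.
SPT order: [12, 12, 14, 15]
Completion times:
  Job 1: p=12, C=12
  Job 2: p=12, C=24
  Job 3: p=14, C=38
  Job 4: p=15, C=53
Total completion time = 12 + 24 + 38 + 53 = 127

127


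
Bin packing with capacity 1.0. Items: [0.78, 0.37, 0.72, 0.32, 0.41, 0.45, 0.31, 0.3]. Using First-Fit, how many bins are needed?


Place items sequentially using First-Fit:
  Item 0.78 -> new Bin 1
  Item 0.37 -> new Bin 2
  Item 0.72 -> new Bin 3
  Item 0.32 -> Bin 2 (now 0.69)
  Item 0.41 -> new Bin 4
  Item 0.45 -> Bin 4 (now 0.86)
  Item 0.31 -> Bin 2 (now 1.0)
  Item 0.3 -> new Bin 5
Total bins used = 5

5


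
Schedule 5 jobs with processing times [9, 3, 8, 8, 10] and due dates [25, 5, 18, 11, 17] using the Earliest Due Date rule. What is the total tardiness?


Sort by due date (EDD order): [(3, 5), (8, 11), (10, 17), (8, 18), (9, 25)]
Compute completion times and tardiness:
  Job 1: p=3, d=5, C=3, tardiness=max(0,3-5)=0
  Job 2: p=8, d=11, C=11, tardiness=max(0,11-11)=0
  Job 3: p=10, d=17, C=21, tardiness=max(0,21-17)=4
  Job 4: p=8, d=18, C=29, tardiness=max(0,29-18)=11
  Job 5: p=9, d=25, C=38, tardiness=max(0,38-25)=13
Total tardiness = 28

28


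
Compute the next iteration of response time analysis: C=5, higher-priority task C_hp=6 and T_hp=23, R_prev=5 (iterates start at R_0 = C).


R_next = C + ceil(R_prev / T_hp) * C_hp
ceil(5 / 23) = ceil(0.2174) = 1
Interference = 1 * 6 = 6
R_next = 5 + 6 = 11

11


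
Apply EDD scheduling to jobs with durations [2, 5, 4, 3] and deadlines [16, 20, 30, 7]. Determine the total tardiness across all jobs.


Sort by due date (EDD order): [(3, 7), (2, 16), (5, 20), (4, 30)]
Compute completion times and tardiness:
  Job 1: p=3, d=7, C=3, tardiness=max(0,3-7)=0
  Job 2: p=2, d=16, C=5, tardiness=max(0,5-16)=0
  Job 3: p=5, d=20, C=10, tardiness=max(0,10-20)=0
  Job 4: p=4, d=30, C=14, tardiness=max(0,14-30)=0
Total tardiness = 0

0


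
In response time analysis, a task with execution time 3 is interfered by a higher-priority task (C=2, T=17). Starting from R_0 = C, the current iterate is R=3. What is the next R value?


R_next = C + ceil(R_prev / T_hp) * C_hp
ceil(3 / 17) = ceil(0.1765) = 1
Interference = 1 * 2 = 2
R_next = 3 + 2 = 5

5


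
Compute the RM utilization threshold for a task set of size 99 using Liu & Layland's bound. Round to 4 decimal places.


Compute 2^(1/99) = 1.0070260544
Subtract 1: 1.0070260544 - 1 = 0.0070260544
Multiply by n: 99 * 0.0070260544 = 0.6955793856
Round to 4 dp: 0.6956

0.6956


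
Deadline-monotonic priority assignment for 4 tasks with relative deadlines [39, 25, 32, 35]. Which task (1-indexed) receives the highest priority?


Sort tasks by relative deadline (ascending):
  Task 2: deadline = 25
  Task 3: deadline = 32
  Task 4: deadline = 35
  Task 1: deadline = 39
Priority order (highest first): [2, 3, 4, 1]
Highest priority task = 2

2


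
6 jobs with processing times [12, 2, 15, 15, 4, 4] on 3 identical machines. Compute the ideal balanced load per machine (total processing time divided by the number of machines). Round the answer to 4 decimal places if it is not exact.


Total processing time = 12 + 2 + 15 + 15 + 4 + 4 = 52
Number of machines = 3
Ideal balanced load = 52 / 3 = 17.3333

17.3333


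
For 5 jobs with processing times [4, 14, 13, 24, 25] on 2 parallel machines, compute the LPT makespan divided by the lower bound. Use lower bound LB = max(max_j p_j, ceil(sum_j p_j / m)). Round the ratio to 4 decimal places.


LPT order: [25, 24, 14, 13, 4]
Machine loads after assignment: [42, 38]
LPT makespan = 42
Lower bound = max(max_job, ceil(total/2)) = max(25, 40) = 40
Ratio = 42 / 40 = 1.05

1.05


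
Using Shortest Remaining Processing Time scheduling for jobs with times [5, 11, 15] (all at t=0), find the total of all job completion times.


Since all jobs arrive at t=0, SRPT equals SPT ordering.
SPT order: [5, 11, 15]
Completion times:
  Job 1: p=5, C=5
  Job 2: p=11, C=16
  Job 3: p=15, C=31
Total completion time = 5 + 16 + 31 = 52

52


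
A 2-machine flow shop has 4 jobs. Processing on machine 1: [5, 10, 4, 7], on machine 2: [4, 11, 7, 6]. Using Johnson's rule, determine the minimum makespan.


Apply Johnson's rule:
  Group 1 (a <= b): [(3, 4, 7), (2, 10, 11)]
  Group 2 (a > b): [(4, 7, 6), (1, 5, 4)]
Optimal job order: [3, 2, 4, 1]
Schedule:
  Job 3: M1 done at 4, M2 done at 11
  Job 2: M1 done at 14, M2 done at 25
  Job 4: M1 done at 21, M2 done at 31
  Job 1: M1 done at 26, M2 done at 35
Makespan = 35

35


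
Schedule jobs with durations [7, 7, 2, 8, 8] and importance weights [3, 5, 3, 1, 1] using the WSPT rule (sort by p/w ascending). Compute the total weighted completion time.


Compute p/w ratios and sort ascending (WSPT): [(2, 3), (7, 5), (7, 3), (8, 1), (8, 1)]
Compute weighted completion times:
  Job (p=2,w=3): C=2, w*C=3*2=6
  Job (p=7,w=5): C=9, w*C=5*9=45
  Job (p=7,w=3): C=16, w*C=3*16=48
  Job (p=8,w=1): C=24, w*C=1*24=24
  Job (p=8,w=1): C=32, w*C=1*32=32
Total weighted completion time = 155

155


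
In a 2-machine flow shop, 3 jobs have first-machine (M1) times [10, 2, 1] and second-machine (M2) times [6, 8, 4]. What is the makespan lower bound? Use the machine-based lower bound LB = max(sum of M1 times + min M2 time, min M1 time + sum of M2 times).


LB1 = sum(M1 times) + min(M2 times) = 13 + 4 = 17
LB2 = min(M1 times) + sum(M2 times) = 1 + 18 = 19
Lower bound = max(LB1, LB2) = max(17, 19) = 19

19


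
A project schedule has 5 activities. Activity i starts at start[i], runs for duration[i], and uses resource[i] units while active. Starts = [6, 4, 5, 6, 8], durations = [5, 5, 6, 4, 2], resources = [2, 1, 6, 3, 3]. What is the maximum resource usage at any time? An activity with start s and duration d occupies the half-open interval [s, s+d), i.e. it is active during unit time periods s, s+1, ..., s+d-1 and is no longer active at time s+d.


Each activity i is active on [start_i, start_i + duration_i).
Compute total resource usage per time slot:
  t=0: active resources = [], total = 0
  t=1: active resources = [], total = 0
  t=2: active resources = [], total = 0
  t=3: active resources = [], total = 0
  t=4: active resources = [1], total = 1
  t=5: active resources = [1, 6], total = 7
  t=6: active resources = [2, 1, 6, 3], total = 12
  t=7: active resources = [2, 1, 6, 3], total = 12
  t=8: active resources = [2, 1, 6, 3, 3], total = 15
  t=9: active resources = [2, 6, 3, 3], total = 14
  t=10: active resources = [2, 6], total = 8
Peak resource demand = 15

15


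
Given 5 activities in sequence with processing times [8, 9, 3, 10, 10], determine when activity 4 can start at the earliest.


Activity 4 starts after activities 1 through 3 complete.
Predecessor durations: [8, 9, 3]
ES = 8 + 9 + 3 = 20

20


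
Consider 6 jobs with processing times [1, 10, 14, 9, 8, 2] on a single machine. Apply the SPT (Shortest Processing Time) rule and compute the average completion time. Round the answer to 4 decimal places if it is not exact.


Sort jobs by processing time (SPT order): [1, 2, 8, 9, 10, 14]
Compute completion times sequentially:
  Job 1: processing = 1, completes at 1
  Job 2: processing = 2, completes at 3
  Job 3: processing = 8, completes at 11
  Job 4: processing = 9, completes at 20
  Job 5: processing = 10, completes at 30
  Job 6: processing = 14, completes at 44
Sum of completion times = 109
Average completion time = 109/6 = 18.1667

18.1667


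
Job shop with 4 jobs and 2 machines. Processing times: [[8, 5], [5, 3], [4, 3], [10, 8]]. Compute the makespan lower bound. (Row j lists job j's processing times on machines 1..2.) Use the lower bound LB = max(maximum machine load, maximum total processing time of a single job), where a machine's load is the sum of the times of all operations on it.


Machine loads:
  Machine 1: 8 + 5 + 4 + 10 = 27
  Machine 2: 5 + 3 + 3 + 8 = 19
Max machine load = 27
Job totals:
  Job 1: 13
  Job 2: 8
  Job 3: 7
  Job 4: 18
Max job total = 18
Lower bound = max(27, 18) = 27

27


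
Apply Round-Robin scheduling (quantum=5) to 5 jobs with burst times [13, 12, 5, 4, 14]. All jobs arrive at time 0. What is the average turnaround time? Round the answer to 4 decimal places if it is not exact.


Time quantum = 5
Execution trace:
  J1 runs 5 units, time = 5
  J2 runs 5 units, time = 10
  J3 runs 5 units, time = 15
  J4 runs 4 units, time = 19
  J5 runs 5 units, time = 24
  J1 runs 5 units, time = 29
  J2 runs 5 units, time = 34
  J5 runs 5 units, time = 39
  J1 runs 3 units, time = 42
  J2 runs 2 units, time = 44
  J5 runs 4 units, time = 48
Finish times: [42, 44, 15, 19, 48]
Average turnaround = 168/5 = 33.6

33.6


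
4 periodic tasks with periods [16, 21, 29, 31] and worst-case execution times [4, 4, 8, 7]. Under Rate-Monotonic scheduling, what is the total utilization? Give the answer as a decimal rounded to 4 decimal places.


Compute individual utilizations (exact fractions):
  Task 1: C/T = 4/16 = 1/4 (approx. 0.25)
  Task 2: C/T = 4/21 (approx. 0.1905)
  Task 3: C/T = 8/29 (approx. 0.2759)
  Task 4: C/T = 7/31 (approx. 0.2258)
Total utilization U = 1/4 + 4/21 + 8/29 + 7/31 = 71147/75516
Rounded to 4 decimal places: U = 0.9421
RM (Liu & Layland) bound for 4 tasks = 0.756828; compare with U = 71147/75516 (approx. 0.942145)
bound < U <= 1, so the RM sufficient condition is not met (inconclusive; an exact test such as response-time analysis is needed).

0.9421


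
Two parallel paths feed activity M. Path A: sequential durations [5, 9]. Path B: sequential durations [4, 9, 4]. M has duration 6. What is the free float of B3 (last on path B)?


ES(B3) = sum of predecessors on chain B = 13
EF(B3) = ES + duration = 13 + 4 = 17
Successor of B3 is M. ES(M) = max(sum(A), sum(B)) = max(14, 17) = 17
Free float = ES(successor) - EF(current) = 17 - 17 = 0

0


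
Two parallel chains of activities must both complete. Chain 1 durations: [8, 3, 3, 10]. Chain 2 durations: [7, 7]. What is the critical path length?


Path A total = 8 + 3 + 3 + 10 = 24
Path B total = 7 + 7 = 14
Critical path = longest path = max(24, 14) = 24

24


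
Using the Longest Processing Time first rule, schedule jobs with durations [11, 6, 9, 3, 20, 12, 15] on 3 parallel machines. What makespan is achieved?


Sort jobs in decreasing order (LPT): [20, 15, 12, 11, 9, 6, 3]
Assign each job to the least loaded machine:
  Machine 1: jobs [20, 6], load = 26
  Machine 2: jobs [15, 9], load = 24
  Machine 3: jobs [12, 11, 3], load = 26
Makespan = max load = 26

26


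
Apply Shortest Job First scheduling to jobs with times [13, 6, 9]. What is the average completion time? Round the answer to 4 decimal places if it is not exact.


SJF order (ascending): [6, 9, 13]
Completion times:
  Job 1: burst=6, C=6
  Job 2: burst=9, C=15
  Job 3: burst=13, C=28
Average completion = 49/3 = 16.3333

16.3333


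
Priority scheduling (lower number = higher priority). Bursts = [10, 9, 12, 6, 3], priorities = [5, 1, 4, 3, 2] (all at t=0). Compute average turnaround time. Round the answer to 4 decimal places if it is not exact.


Sort by priority (ascending = highest first):
Order: [(1, 9), (2, 3), (3, 6), (4, 12), (5, 10)]
Completion times:
  Priority 1, burst=9, C=9
  Priority 2, burst=3, C=12
  Priority 3, burst=6, C=18
  Priority 4, burst=12, C=30
  Priority 5, burst=10, C=40
Average turnaround = 109/5 = 21.8

21.8


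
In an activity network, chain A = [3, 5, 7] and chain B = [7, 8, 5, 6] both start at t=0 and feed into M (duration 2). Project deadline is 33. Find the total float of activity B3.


Forward pass: ES(B3) = sum of predecessors on chain B = 15
EF = ES + duration = 15 + 5 = 20
Backward pass: LF(M) = deadline = 33; LS(M) = 33 - 2 = 31
LF(B3) = LS(M) - sum(successors on chain B) = 31 - 6 = 25
LS = LF - duration = 25 - 5 = 20
Total float = LS - ES = 20 - 15 = 5

5


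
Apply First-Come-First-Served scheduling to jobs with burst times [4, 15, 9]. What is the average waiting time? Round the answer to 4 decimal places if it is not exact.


FCFS order (as given): [4, 15, 9]
Waiting times:
  Job 1: wait = 0
  Job 2: wait = 4
  Job 3: wait = 19
Sum of waiting times = 23
Average waiting time = 23/3 = 7.6667

7.6667


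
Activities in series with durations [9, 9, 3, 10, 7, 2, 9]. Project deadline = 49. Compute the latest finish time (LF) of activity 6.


LF(activity 6) = deadline - sum of successor durations
Successors: activities 7 through 7 with durations [9]
Sum of successor durations = 9
LF = 49 - 9 = 40

40


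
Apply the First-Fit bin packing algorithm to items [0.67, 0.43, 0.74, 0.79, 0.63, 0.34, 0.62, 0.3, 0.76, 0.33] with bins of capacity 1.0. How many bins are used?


Place items sequentially using First-Fit:
  Item 0.67 -> new Bin 1
  Item 0.43 -> new Bin 2
  Item 0.74 -> new Bin 3
  Item 0.79 -> new Bin 4
  Item 0.63 -> new Bin 5
  Item 0.34 -> Bin 2 (now 0.77)
  Item 0.62 -> new Bin 6
  Item 0.3 -> Bin 1 (now 0.97)
  Item 0.76 -> new Bin 7
  Item 0.33 -> Bin 5 (now 0.96)
Total bins used = 7

7
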